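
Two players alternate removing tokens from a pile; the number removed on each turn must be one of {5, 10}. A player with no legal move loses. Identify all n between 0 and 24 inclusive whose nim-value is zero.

n :  0  1  2  3  4  5  6  7  8  9 10 11 12 13 14 15 16 17 18 19 20 21 22 23 24
G :  0  0  0  0  0  1  1  1  1  1  2  2  2  2  2  0  0  0  0  0  1  1  1  1  1
P-positions are exactly the n with G(n) = 0.

0, 1, 2, 3, 4, 15, 16, 17, 18, 19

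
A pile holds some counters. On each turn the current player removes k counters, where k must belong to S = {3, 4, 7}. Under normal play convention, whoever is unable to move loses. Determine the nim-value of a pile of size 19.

3

G(0) = 0
G(1) = mex{} = 0
G(2) = mex{} = 0
G(3) = mex{0} = 1
G(4) = mex{0,0} = 1
G(5) = mex{0,0} = 1
G(6) = mex{1,0} = 2
G(7) = mex{1,1,0} = 2
G(8) = mex{1,1,0} = 2
G(9) = mex{2,1,0} = 3
G(10) = mex{2,2,1} = 0
G(11) = mex{2,2,1} = 0
G(12) = mex{3,2,1} = 0
G(13) = mex{0,3,2} = 1
G(14) = mex{0,0,2} = 1
G(15) = mex{0,0,2} = 1
G(16) = mex{1,0,3} = 2
G(17) = mex{1,1,0} = 2
G(18) = mex{1,1,0} = 2
G(19) = mex{2,1,0} = 3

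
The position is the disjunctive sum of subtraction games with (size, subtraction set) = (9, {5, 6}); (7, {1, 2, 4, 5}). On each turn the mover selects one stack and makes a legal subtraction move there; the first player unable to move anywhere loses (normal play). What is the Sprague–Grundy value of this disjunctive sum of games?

Stack A, S = {5, 6}:
G(0) = 0
G(1) = mex{} = 0
G(2) = mex{} = 0
G(3) = mex{} = 0
G(4) = mex{} = 0
G(5) = mex{0} = 1
G(6) = mex{0,0} = 1
G(7) = mex{0,0} = 1
G(8) = mex{0,0} = 1
G(9) = mex{0,0} = 1
G_A(9) = 1.
Stack B, S = {1, 2, 4, 5}:
n : 0 1 2 3 4 5 6 7
G : 0 1 2 0 1 2 0 1
G_B(7) = 1.
Combined Grundy value = 1 ⊕ 1 = 0.

0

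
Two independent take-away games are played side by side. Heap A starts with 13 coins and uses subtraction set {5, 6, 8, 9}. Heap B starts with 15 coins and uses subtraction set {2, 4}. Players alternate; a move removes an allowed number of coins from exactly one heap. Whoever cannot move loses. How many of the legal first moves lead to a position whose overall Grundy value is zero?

Heap A, S = {5, 6, 8, 9}:
n :  0  1  2  3  4  5  6  7  8  9 10 11 12 13
G :  0  0  0  0  0  1  1  1  1  1  2  2  2  2
G_A(13) = 2.
Heap B, S = {2, 4}:
G(0) = 0
G(1) = mex{} = 0
G(2) = mex{0} = 1
G(3) = mex{0} = 1
G(4) = mex{1,0} = 2
G(5) = mex{1,0} = 2
G(6) = mex{2,1} = 0
G(7) = mex{2,1} = 0
G(8) = mex{0,2} = 1
G(9) = mex{0,2} = 1
G(10) = mex{1,0} = 2
G(11) = mex{1,0} = 2
G(12) = mex{2,1} = 0
G(13) = mex{2,1} = 0
G(14) = mex{0,2} = 1
G(15) = mex{0,2} = 1
G_B(15) = 1.
Combined Grundy value = 2 ⊕ 1 = 3.
A winning move leaves total XOR = 0, i.e. changes one component's Grundy value g to g ⊕ X where X is the current total.
Heap A: need g' = 2⊕3 = 1. Options: 13−5→G=1, 13−6→G=1, 13−8→G=1, 13−9→G=0. Hits: 3.
Heap B: need g' = 1⊕3 = 2. Options: 15−2→G=0, 15−4→G=2. Hits: 1.

4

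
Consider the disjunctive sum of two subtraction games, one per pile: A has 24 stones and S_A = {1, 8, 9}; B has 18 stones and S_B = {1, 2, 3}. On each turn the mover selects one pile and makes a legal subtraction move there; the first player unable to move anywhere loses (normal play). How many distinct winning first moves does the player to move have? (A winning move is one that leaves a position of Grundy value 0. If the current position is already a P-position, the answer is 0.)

Pile A, S = {1, 8, 9}:
n :  0  1  2  3  4  5  6  7  8  9 10 11 12 13 14 15 16 17 18 19 20 21 22 23 24
G :  0  1  0  1  0  1  0  1  2  3  2  3  2  3  2  3  0  1  0  1  0  1  0  1  2
G_A(24) = 2.
Pile B, S = {1, 2, 3}:
G(0) = 0
G(1) = mex{0} = 1
G(2) = mex{1,0} = 2
G(3) = mex{2,1,0} = 3
G(4) = mex{3,2,1} = 0
G(5) = mex{0,3,2} = 1
G(6) = mex{1,0,3} = 2
G(7) = mex{2,1,0} = 3
G(8) = mex{3,2,1} = 0
G(9) = mex{0,3,2} = 1
G(10) = mex{1,0,3} = 2
G(11) = mex{2,1,0} = 3
G(12) = mex{3,2,1} = 0
G(13) = mex{0,3,2} = 1
G(14) = mex{1,0,3} = 2
G(15) = mex{2,1,0} = 3
G(16) = mex{3,2,1} = 0
G(17) = mex{0,3,2} = 1
G(18) = mex{1,0,3} = 2
G_B(18) = 2.
Combined Grundy value = 2 ⊕ 2 = 0.
A winning move leaves total XOR = 0, i.e. changes one component's Grundy value g to g ⊕ X where X is the current total.
Pile A: target g' = 2⊕0 = 2, but every legal move changes the Grundy value (mex property), so 0 moves.
Pile B: target g' = 2⊕0 = 2, but every legal move changes the Grundy value (mex property), so 0 moves.

0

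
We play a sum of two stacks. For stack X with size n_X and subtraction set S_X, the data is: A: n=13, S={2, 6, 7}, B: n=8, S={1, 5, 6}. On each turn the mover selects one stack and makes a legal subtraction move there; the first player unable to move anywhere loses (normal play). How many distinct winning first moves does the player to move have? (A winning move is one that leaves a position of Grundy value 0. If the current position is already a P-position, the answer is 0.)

Stack A, S = {2, 6, 7}:
G(0) = 0
G(1) = mex{} = 0
G(2) = mex{0} = 1
G(3) = mex{0} = 1
G(4) = mex{1} = 0
G(5) = mex{1} = 0
G(6) = mex{0,0} = 1
G(7) = mex{0,0,0} = 1
G(8) = mex{1,1,0} = 2
G(9) = mex{1,1,1} = 0
G(10) = mex{2,0,1} = 3
G(11) = mex{0,0,0} = 1
G(12) = mex{3,1,0} = 2
G(13) = mex{1,1,1} = 0
G_A(13) = 0.
Stack B, S = {1, 5, 6}:
G(0) = 0
G(1) = mex{0} = 1
G(2) = mex{1} = 0
G(3) = mex{0} = 1
G(4) = mex{1} = 0
G(5) = mex{0,0} = 1
G(6) = mex{1,1,0} = 2
G(7) = mex{2,0,1} = 3
G(8) = mex{3,1,0} = 2
G_B(8) = 2.
Combined Grundy value = 0 ⊕ 2 = 2.
A winning move leaves total XOR = 0, i.e. changes one component's Grundy value g to g ⊕ X where X is the current total.
Stack A: need g' = 0⊕2 = 2. Options: 13−2→G=1, 13−6→G=1, 13−7→G=1. Hits: 0.
Stack B: need g' = 2⊕2 = 0. Options: 8−1→G=3, 8−5→G=1, 8−6→G=0. Hits: 1.

1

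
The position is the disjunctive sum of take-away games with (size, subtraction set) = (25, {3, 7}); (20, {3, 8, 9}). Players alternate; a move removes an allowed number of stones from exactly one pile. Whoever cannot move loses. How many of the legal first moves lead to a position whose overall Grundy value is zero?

Pile A, S = {3, 7}:
n :  0  1  2  3  4  5  6  7  8  9 10 11 12 13 14 15 16 17 18 19 20 21 22 23 24 25
G :  0  0  0  1  1  1  0  2  2  1  0  0  0  1  1  1  0  2  2  1  0  0  0  1  1  1
G_A(25) = 1.
Pile B, S = {3, 8, 9}:
n :  0  1  2  3  4  5  6  7  8  9 10 11 12 13 14 15 16 17 18 19 20
G :  0  0  0  1  1  1  0  0  2  1  1  3  0  0  2  1  1  0  0  0  1
G_B(20) = 1.
Combined Grundy value = 1 ⊕ 1 = 0.
A winning move leaves total XOR = 0, i.e. changes one component's Grundy value g to g ⊕ X where X is the current total.
Pile A: target g' = 1⊕0 = 1, but every legal move changes the Grundy value (mex property), so 0 moves.
Pile B: target g' = 1⊕0 = 1, but every legal move changes the Grundy value (mex property), so 0 moves.

0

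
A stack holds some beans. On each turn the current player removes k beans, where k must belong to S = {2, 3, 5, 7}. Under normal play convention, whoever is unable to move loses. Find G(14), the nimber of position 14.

2

n :  0  1  2  3  4  5  6  7  8  9 10 11 12 13 14
G :  0  0  1  1  2  2  3  3  4  0  0  1  1  2  2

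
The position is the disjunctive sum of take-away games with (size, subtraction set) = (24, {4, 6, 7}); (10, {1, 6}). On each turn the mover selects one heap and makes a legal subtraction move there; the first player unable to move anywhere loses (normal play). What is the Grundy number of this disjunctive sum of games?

1

Heap A, S = {4, 6, 7}:
G(0) = 0
G(1) = mex{} = 0
G(2) = mex{} = 0
G(3) = mex{} = 0
G(4) = mex{0} = 1
G(5) = mex{0} = 1
G(6) = mex{0,0} = 1
G(7) = mex{0,0,0} = 1
G(8) = mex{1,0,0} = 2
G(9) = mex{1,0,0} = 2
G(10) = mex{1,1,0} = 2
G(11) = mex{1,1,1} = 0
G(12) = mex{2,1,1} = 0
G(13) = mex{2,1,1} = 0
G(14) = mex{2,2,1} = 0
G(15) = mex{0,2,2} = 1
G(16) = mex{0,2,2} = 1
G(17) = mex{0,0,2} = 1
G(18) = mex{0,0,0} = 1
G(19) = mex{1,0,0} = 2
G(20) = mex{1,0,0} = 2
G(21) = mex{1,1,0} = 2
G(22) = mex{1,1,1} = 0
G(23) = mex{2,1,1} = 0
G(24) = mex{2,1,1} = 0
G_A(24) = 0.
Heap B, S = {1, 6}:
G(0) = 0
G(1) = mex{0} = 1
G(2) = mex{1} = 0
G(3) = mex{0} = 1
G(4) = mex{1} = 0
G(5) = mex{0} = 1
G(6) = mex{1,0} = 2
G(7) = mex{2,1} = 0
G(8) = mex{0,0} = 1
G(9) = mex{1,1} = 0
G(10) = mex{0,0} = 1
G_B(10) = 1.
Combined Grundy value = 0 ⊕ 1 = 1.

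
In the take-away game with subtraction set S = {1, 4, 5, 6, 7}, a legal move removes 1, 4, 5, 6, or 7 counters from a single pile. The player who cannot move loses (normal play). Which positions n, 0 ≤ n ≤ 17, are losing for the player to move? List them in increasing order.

n :  0  1  2  3  4  5  6  7  8  9 10 11 12 13 14 15 16 17
G :  0  1  0  1  2  3  2  3  4  5  0  1  0  1  2  3  2  3
P-positions are exactly the n with G(n) = 0.

0, 2, 10, 12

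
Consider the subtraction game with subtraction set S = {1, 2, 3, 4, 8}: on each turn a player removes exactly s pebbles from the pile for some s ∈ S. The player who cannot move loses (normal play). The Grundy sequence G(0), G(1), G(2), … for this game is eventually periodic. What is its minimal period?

5

n :  0  1  2  3  4  5  6  7  8  9 10 11 12 13 14
G :  0  1  2  3  4  0  1  2  3  4  0  1  2  3  4
G(n+5) = G(n) holds for n = 0,…,7 (a full window of length max(S) = 8), so the sequence is purely periodic with period 5.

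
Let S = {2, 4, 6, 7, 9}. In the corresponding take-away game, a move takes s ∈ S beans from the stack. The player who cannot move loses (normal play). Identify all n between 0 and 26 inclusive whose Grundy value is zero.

n :  0  1  2  3  4  5  6  7  8  9 10 11 12 13 14 15 16 17 18 19 20 21 22 23 24 25 26
G :  0  0  1  1  2  2  3  3  4  4  5  0  0  1  1  2  2  3  3  4  4  5  0  0  1  1  2
P-positions are exactly the n with G(n) = 0.

0, 1, 11, 12, 22, 23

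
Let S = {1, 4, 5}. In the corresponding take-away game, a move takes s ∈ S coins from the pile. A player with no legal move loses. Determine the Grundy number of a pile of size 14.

G(0) = 0
G(1) = mex{0} = 1
G(2) = mex{1} = 0
G(3) = mex{0} = 1
G(4) = mex{1,0} = 2
G(5) = mex{2,1,0} = 3
G(6) = mex{3,0,1} = 2
G(7) = mex{2,1,0} = 3
G(8) = mex{3,2,1} = 0
G(9) = mex{0,3,2} = 1
G(10) = mex{1,2,3} = 0
G(11) = mex{0,3,2} = 1
G(12) = mex{1,0,3} = 2
G(13) = mex{2,1,0} = 3
G(14) = mex{3,0,1} = 2

2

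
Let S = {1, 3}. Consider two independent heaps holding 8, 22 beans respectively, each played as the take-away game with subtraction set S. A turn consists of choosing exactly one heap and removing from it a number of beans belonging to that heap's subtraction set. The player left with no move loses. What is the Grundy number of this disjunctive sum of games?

All heaps use S = {1, 3}:
G(0) = 0
G(1) = mex{0} = 1
G(2) = mex{1} = 0
G(3) = mex{0,0} = 1
G(4) = mex{1,1} = 0
G(5) = mex{0,0} = 1
G(6) = mex{1,1} = 0
G(7) = mex{0,0} = 1
G(8) = mex{1,1} = 0
G(9) = mex{0,0} = 1
G(10) = mex{1,1} = 0
G(11) = mex{0,0} = 1
G(12) = mex{1,1} = 0
G(13) = mex{0,0} = 1
G(14) = mex{1,1} = 0
G(15) = mex{0,0} = 1
G(16) = mex{1,1} = 0
G(17) = mex{0,0} = 1
G(18) = mex{1,1} = 0
G(19) = mex{0,0} = 1
G(20) = mex{1,1} = 0
G(21) = mex{0,0} = 1
G(22) = mex{1,1} = 0
Heap A: G(8) = 0.
Heap B: G(22) = 0.
Combined Grundy value = 0 ⊕ 0 = 0.

0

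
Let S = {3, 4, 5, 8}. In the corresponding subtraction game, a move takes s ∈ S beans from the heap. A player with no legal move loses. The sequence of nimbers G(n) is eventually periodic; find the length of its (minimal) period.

11

G(0) = 0
G(1) = mex{} = 0
G(2) = mex{} = 0
G(3) = mex{0} = 1
G(4) = mex{0,0} = 1
G(5) = mex{0,0,0} = 1
G(6) = mex{1,0,0} = 2
G(7) = mex{1,1,0} = 2
G(8) = mex{1,1,1,0} = 2
G(9) = mex{2,1,1,0} = 3
G(10) = mex{2,2,1,0} = 3
G(11) = mex{2,2,2,1} = 0
G(12) = mex{3,2,2,1} = 0
G(13) = mex{3,3,2,1} = 0
G(14) = mex{0,3,3,2} = 1
G(15) = mex{0,0,3,2} = 1
G(16) = mex{0,0,0,2} = 1
G(17) = mex{1,0,0,3} = 2
G(18) = mex{1,1,0,3} = 2
G(19) = mex{1,1,1,0} = 2
G(20) = mex{2,1,1,0} = 3
G(21) = mex{2,2,1,0} = 3
G(22) = mex{2,2,2,1} = 0
G(23) = mex{3,2,2,1} = 0
G(n+11) = G(n) holds for n = 0,…,7 (a full window of length max(S) = 8), so the sequence is purely periodic with period 11.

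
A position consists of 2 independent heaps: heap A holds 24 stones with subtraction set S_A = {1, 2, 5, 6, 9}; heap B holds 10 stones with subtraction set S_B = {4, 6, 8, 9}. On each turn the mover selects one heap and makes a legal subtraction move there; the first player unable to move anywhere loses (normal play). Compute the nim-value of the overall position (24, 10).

Heap A, S = {1, 2, 5, 6, 9}:
n :  0  1  2  3  4  5  6  7  8  9 10 11 12 13 14 15 16 17 18 19 20 21 22 23 24
G :  0  1  2  0  1  2  3  0  1  2  0  1  2  3  0  1  2  0  1  2  3  0  1  2  0
G_A(24) = 0.
Heap B, S = {4, 6, 8, 9}:
G(0) = 0
G(1) = mex{} = 0
G(2) = mex{} = 0
G(3) = mex{} = 0
G(4) = mex{0} = 1
G(5) = mex{0} = 1
G(6) = mex{0,0} = 1
G(7) = mex{0,0} = 1
G(8) = mex{1,0,0} = 2
G(9) = mex{1,0,0,0} = 2
G(10) = mex{1,1,0,0} = 2
G_B(10) = 2.
Combined Grundy value = 0 ⊕ 2 = 2.

2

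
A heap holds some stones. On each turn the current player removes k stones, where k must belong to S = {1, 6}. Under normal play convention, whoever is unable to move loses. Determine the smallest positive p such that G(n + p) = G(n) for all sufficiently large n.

G(0) = 0
G(1) = mex{0} = 1
G(2) = mex{1} = 0
G(3) = mex{0} = 1
G(4) = mex{1} = 0
G(5) = mex{0} = 1
G(6) = mex{1,0} = 2
G(7) = mex{2,1} = 0
G(8) = mex{0,0} = 1
G(9) = mex{1,1} = 0
G(10) = mex{0,0} = 1
G(11) = mex{1,1} = 0
G(12) = mex{0,2} = 1
G(13) = mex{1,0} = 2
G(14) = mex{2,1} = 0
G(15) = mex{0,0} = 1
G(n+7) = G(n) holds for n = 0,…,5 (a full window of length max(S) = 6), so the sequence is purely periodic with period 7.

7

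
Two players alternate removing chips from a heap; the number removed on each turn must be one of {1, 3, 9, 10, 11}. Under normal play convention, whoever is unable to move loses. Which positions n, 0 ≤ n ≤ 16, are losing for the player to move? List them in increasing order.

0, 2, 4, 6, 8

G(0) = 0
G(1) = mex{0} = 1
G(2) = mex{1} = 0
G(3) = mex{0,0} = 1
G(4) = mex{1,1} = 0
G(5) = mex{0,0} = 1
G(6) = mex{1,1} = 0
G(7) = mex{0,0} = 1
G(8) = mex{1,1} = 0
G(9) = mex{0,0,0} = 1
G(10) = mex{1,1,1,0} = 2
G(11) = mex{2,0,0,1,0} = 3
G(12) = mex{3,1,1,0,1} = 2
G(13) = mex{2,2,0,1,0} = 3
G(14) = mex{3,3,1,0,1} = 2
G(15) = mex{2,2,0,1,0} = 3
G(16) = mex{3,3,1,0,1} = 2
P-positions are exactly the n with G(n) = 0.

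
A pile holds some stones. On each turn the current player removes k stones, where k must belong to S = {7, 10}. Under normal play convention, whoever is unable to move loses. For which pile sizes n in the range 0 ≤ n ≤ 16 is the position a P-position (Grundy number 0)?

0, 1, 2, 3, 4, 5, 6

G(0) = 0
G(1) = mex{} = 0
G(2) = mex{} = 0
G(3) = mex{} = 0
G(4) = mex{} = 0
G(5) = mex{} = 0
G(6) = mex{} = 0
G(7) = mex{0} = 1
G(8) = mex{0} = 1
G(9) = mex{0} = 1
G(10) = mex{0,0} = 1
G(11) = mex{0,0} = 1
G(12) = mex{0,0} = 1
G(13) = mex{0,0} = 1
G(14) = mex{1,0} = 2
G(15) = mex{1,0} = 2
G(16) = mex{1,0} = 2
P-positions are exactly the n with G(n) = 0.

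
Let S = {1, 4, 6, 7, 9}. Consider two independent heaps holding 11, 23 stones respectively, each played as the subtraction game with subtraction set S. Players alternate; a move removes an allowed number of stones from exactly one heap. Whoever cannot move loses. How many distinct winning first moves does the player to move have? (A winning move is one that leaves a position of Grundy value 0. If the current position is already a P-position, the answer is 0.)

6

All heaps use S = {1, 4, 6, 7, 9}:
n :  0  1  2  3  4  5  6  7  8  9 10 11 12 13 14 15 16 17 18 19 20 21 22 23
G :  0  1  0  1  2  0  1  2  3  2  0  1  2  0  1  0  1  2  0  1  2  3  2  0
Heap A: G(11) = 1.
Heap B: G(23) = 0.
Combined Grundy value = 1 ⊕ 0 = 1.
A winning move leaves total XOR = 0, i.e. changes one component's Grundy value g to g ⊕ X where X is the current total.
Heap A: need g' = 1⊕1 = 0. Options: 11−1→G=0, 11−4→G=2, 11−6→G=0, 11−7→G=2, 11−9→G=0. Hits: 3.
Heap B: need g' = 0⊕1 = 1. Options: 23−1→G=2, 23−4→G=1, 23−6→G=2, 23−7→G=1, 23−9→G=1. Hits: 3.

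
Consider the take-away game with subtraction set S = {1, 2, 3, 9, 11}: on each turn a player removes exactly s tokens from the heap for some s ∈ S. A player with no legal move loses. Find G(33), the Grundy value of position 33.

G(0) = 0
G(1) = mex{0} = 1
G(2) = mex{1,0} = 2
G(3) = mex{2,1,0} = 3
G(4) = mex{3,2,1} = 0
G(5) = mex{0,3,2} = 1
G(6) = mex{1,0,3} = 2
G(7) = mex{2,1,0} = 3
G(8) = mex{3,2,1} = 0
G(9) = mex{0,3,2,0} = 1
G(10) = mex{1,0,3,1} = 2
G(11) = mex{2,1,0,2,0} = 3
G(12) = mex{3,2,1,3,1} = 0
G(13) = mex{0,3,2,0,2} = 1
G(14) = mex{1,0,3,1,3} = 2
G(15) = mex{2,1,0,2,0} = 3
G(16) = mex{3,2,1,3,1} = 0
G(17) = mex{0,3,2,0,2} = 1
G(18) = mex{1,0,3,1,3} = 2
G(19) = mex{2,1,0,2,0} = 3
G(20) = mex{3,2,1,3,1} = 0
G(21) = mex{0,3,2,0,2} = 1
G(22) = mex{1,0,3,1,3} = 2
G(23) = mex{2,1,0,2,0} = 3
G(24) = mex{3,2,1,3,1} = 0
G(25) = mex{0,3,2,0,2} = 1
G(26) = mex{1,0,3,1,3} = 2
G(27) = mex{2,1,0,2,0} = 3
G(28) = mex{3,2,1,3,1} = 0
G(29) = mex{0,3,2,0,2} = 1
G(30) = mex{1,0,3,1,3} = 2
G(31) = mex{2,1,0,2,0} = 3
G(32) = mex{3,2,1,3,1} = 0
G(33) = mex{0,3,2,0,2} = 1

1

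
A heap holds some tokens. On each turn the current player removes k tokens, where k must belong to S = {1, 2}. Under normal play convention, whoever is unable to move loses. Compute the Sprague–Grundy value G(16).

1

n :  0  1  2  3  4  5  6  7  8  9 10 11 12 13 14 15 16
G :  0  1  2  0  1  2  0  1  2  0  1  2  0  1  2  0  1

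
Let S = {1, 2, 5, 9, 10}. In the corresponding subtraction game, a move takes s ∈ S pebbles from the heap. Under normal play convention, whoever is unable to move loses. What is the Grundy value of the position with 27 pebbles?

4

n :  0  1  2  3  4  5  6  7  8  9 10 11 12 13 14 15 16 17 18 19 20 21 22 23 24 25 26 27
G :  0  1  2  0  1  2  0  1  2  3  4  5  3  4  0  1  2  0  1  2  0  1  2  3  4  5  3  4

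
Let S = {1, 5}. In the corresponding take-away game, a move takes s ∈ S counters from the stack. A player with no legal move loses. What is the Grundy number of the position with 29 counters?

1

G(0) = 0
G(1) = mex{0} = 1
G(2) = mex{1} = 0
G(3) = mex{0} = 1
G(4) = mex{1} = 0
G(5) = mex{0,0} = 1
G(6) = mex{1,1} = 0
G(7) = mex{0,0} = 1
G(8) = mex{1,1} = 0
G(9) = mex{0,0} = 1
G(10) = mex{1,1} = 0
G(11) = mex{0,0} = 1
G(12) = mex{1,1} = 0
G(13) = mex{0,0} = 1
G(14) = mex{1,1} = 0
G(15) = mex{0,0} = 1
G(16) = mex{1,1} = 0
G(17) = mex{0,0} = 1
G(18) = mex{1,1} = 0
G(19) = mex{0,0} = 1
G(20) = mex{1,1} = 0
G(21) = mex{0,0} = 1
G(22) = mex{1,1} = 0
G(23) = mex{0,0} = 1
G(24) = mex{1,1} = 0
G(25) = mex{0,0} = 1
G(26) = mex{1,1} = 0
G(27) = mex{0,0} = 1
G(28) = mex{1,1} = 0
G(29) = mex{0,0} = 1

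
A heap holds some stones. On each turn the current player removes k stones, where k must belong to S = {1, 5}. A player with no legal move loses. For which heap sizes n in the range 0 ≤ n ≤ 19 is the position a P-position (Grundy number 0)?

0, 2, 4, 6, 8, 10, 12, 14, 16, 18

n :  0  1  2  3  4  5  6  7  8  9 10 11 12 13 14 15 16 17 18 19
G :  0  1  0  1  0  1  0  1  0  1  0  1  0  1  0  1  0  1  0  1
P-positions are exactly the n with G(n) = 0.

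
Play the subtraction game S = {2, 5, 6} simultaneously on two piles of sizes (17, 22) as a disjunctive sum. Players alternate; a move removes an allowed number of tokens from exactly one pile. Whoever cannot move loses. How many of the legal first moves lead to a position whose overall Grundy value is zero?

4

All piles use S = {2, 5, 6}:
G(0) = 0
G(1) = mex{} = 0
G(2) = mex{0} = 1
G(3) = mex{0} = 1
G(4) = mex{1} = 0
G(5) = mex{1,0} = 2
G(6) = mex{0,0,0} = 1
G(7) = mex{2,1,0} = 3
G(8) = mex{1,1,1} = 0
G(9) = mex{3,0,1} = 2
G(10) = mex{0,2,0} = 1
G(11) = mex{2,1,2} = 0
G(12) = mex{1,3,1} = 0
G(13) = mex{0,0,3} = 1
G(14) = mex{0,2,0} = 1
G(15) = mex{1,1,2} = 0
G(16) = mex{1,0,1} = 2
G(17) = mex{0,0,0} = 1
G(18) = mex{2,1,0} = 3
G(19) = mex{1,1,1} = 0
G(20) = mex{3,0,1} = 2
G(21) = mex{0,2,0} = 1
G(22) = mex{2,1,2} = 0
Pile A: G(17) = 1.
Pile B: G(22) = 0.
Combined Grundy value = 1 ⊕ 0 = 1.
A winning move leaves total XOR = 0, i.e. changes one component's Grundy value g to g ⊕ X where X is the current total.
Pile A: need g' = 1⊕1 = 0. Options: 17−2→G=0, 17−5→G=0, 17−6→G=0. Hits: 3.
Pile B: need g' = 0⊕1 = 1. Options: 22−2→G=2, 22−5→G=1, 22−6→G=2. Hits: 1.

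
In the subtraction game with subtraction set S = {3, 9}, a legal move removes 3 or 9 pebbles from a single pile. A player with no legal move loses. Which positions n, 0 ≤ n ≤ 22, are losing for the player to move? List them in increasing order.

n :  0  1  2  3  4  5  6  7  8  9 10 11 12 13 14 15 16 17 18 19 20 21 22
G :  0  0  0  1  1  1  0  0  0  1  1  1  0  0  0  1  1  1  0  0  0  1  1
P-positions are exactly the n with G(n) = 0.

0, 1, 2, 6, 7, 8, 12, 13, 14, 18, 19, 20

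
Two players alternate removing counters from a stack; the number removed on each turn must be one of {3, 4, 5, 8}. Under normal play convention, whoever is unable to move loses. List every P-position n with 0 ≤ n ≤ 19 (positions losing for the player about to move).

0, 1, 2, 11, 12, 13

G(0) = 0
G(1) = mex{} = 0
G(2) = mex{} = 0
G(3) = mex{0} = 1
G(4) = mex{0,0} = 1
G(5) = mex{0,0,0} = 1
G(6) = mex{1,0,0} = 2
G(7) = mex{1,1,0} = 2
G(8) = mex{1,1,1,0} = 2
G(9) = mex{2,1,1,0} = 3
G(10) = mex{2,2,1,0} = 3
G(11) = mex{2,2,2,1} = 0
G(12) = mex{3,2,2,1} = 0
G(13) = mex{3,3,2,1} = 0
G(14) = mex{0,3,3,2} = 1
G(15) = mex{0,0,3,2} = 1
G(16) = mex{0,0,0,2} = 1
G(17) = mex{1,0,0,3} = 2
G(18) = mex{1,1,0,3} = 2
G(19) = mex{1,1,1,0} = 2
P-positions are exactly the n with G(n) = 0.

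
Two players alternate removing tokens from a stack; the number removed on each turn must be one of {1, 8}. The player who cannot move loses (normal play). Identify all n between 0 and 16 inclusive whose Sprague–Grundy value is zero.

0, 2, 4, 6, 9, 11, 13, 15

G(0) = 0
G(1) = mex{0} = 1
G(2) = mex{1} = 0
G(3) = mex{0} = 1
G(4) = mex{1} = 0
G(5) = mex{0} = 1
G(6) = mex{1} = 0
G(7) = mex{0} = 1
G(8) = mex{1,0} = 2
G(9) = mex{2,1} = 0
G(10) = mex{0,0} = 1
G(11) = mex{1,1} = 0
G(12) = mex{0,0} = 1
G(13) = mex{1,1} = 0
G(14) = mex{0,0} = 1
G(15) = mex{1,1} = 0
G(16) = mex{0,2} = 1
P-positions are exactly the n with G(n) = 0.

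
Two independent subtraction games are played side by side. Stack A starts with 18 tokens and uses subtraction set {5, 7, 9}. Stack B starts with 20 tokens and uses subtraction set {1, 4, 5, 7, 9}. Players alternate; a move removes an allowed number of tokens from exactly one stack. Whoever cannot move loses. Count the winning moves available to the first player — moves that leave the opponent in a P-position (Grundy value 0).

3

Stack A, S = {5, 7, 9}:
n :  0  1  2  3  4  5  6  7  8  9 10 11 12 13 14 15 16 17 18
G :  0  0  0  0  0  1  1  1  1  1  2  2  2  2  0  0  0  0  0
G_A(18) = 0.
Stack B, S = {1, 4, 5, 7, 9}:
n :  0  1  2  3  4  5  6  7  8  9 10 11 12 13 14 15 16 17 18 19 20
G :  0  1  0  1  2  3  2  3  0  1  0  1  2  3  2  3  0  1  0  1  2
G_B(20) = 2.
Combined Grundy value = 0 ⊕ 2 = 2.
A winning move leaves total XOR = 0, i.e. changes one component's Grundy value g to g ⊕ X where X is the current total.
Stack A: need g' = 0⊕2 = 2. Options: 18−5→G=2, 18−7→G=2, 18−9→G=1. Hits: 2.
Stack B: need g' = 2⊕2 = 0. Options: 20−1→G=1, 20−4→G=0, 20−5→G=3, 20−7→G=3, 20−9→G=1. Hits: 1.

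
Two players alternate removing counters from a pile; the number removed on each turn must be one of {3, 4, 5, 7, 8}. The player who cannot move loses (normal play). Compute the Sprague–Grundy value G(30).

2

n :  0  1  2  3  4  5  6  7  8  9 10 11 12 13 14 15 16 17 18 19 20 21 22 23 24 25 26 27 28 29 30
G :  0  0  0  1  1  1  2  2  2  3  3  0  0  0  1  1  1  2  2  2  3  3  0  0  0  1  1  1  2  2  2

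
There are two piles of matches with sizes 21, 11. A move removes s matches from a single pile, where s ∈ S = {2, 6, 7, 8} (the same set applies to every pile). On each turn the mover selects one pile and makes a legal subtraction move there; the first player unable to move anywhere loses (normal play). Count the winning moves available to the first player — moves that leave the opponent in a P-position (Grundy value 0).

All piles use S = {2, 6, 7, 8}:
G(0) = 0
G(1) = mex{} = 0
G(2) = mex{0} = 1
G(3) = mex{0} = 1
G(4) = mex{1} = 0
G(5) = mex{1} = 0
G(6) = mex{0,0} = 1
G(7) = mex{0,0,0} = 1
G(8) = mex{1,1,0,0} = 2
G(9) = mex{1,1,1,0} = 2
G(10) = mex{2,0,1,1} = 3
G(11) = mex{2,0,0,1} = 3
G(12) = mex{3,1,0,0} = 2
G(13) = mex{3,1,1,0} = 2
G(14) = mex{2,2,1,1} = 0
G(15) = mex{2,2,2,1} = 0
G(16) = mex{0,3,2,2} = 1
G(17) = mex{0,3,3,2} = 1
G(18) = mex{1,2,3,3} = 0
G(19) = mex{1,2,2,3} = 0
G(20) = mex{0,0,2,2} = 1
G(21) = mex{0,0,0,2} = 1
Pile A: G(21) = 1.
Pile B: G(11) = 3.
Combined Grundy value = 1 ⊕ 3 = 2.
A winning move leaves total XOR = 0, i.e. changes one component's Grundy value g to g ⊕ X where X is the current total.
Pile A: need g' = 1⊕2 = 3. Options: 21−2→G=0, 21−6→G=0, 21−7→G=0, 21−8→G=2. Hits: 0.
Pile B: need g' = 3⊕2 = 1. Options: 11−2→G=2, 11−6→G=0, 11−7→G=0, 11−8→G=1. Hits: 1.

1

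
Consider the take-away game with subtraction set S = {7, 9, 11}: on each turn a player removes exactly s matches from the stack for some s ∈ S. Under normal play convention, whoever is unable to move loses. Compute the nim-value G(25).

1

G(0) = 0
G(1) = mex{} = 0
G(2) = mex{} = 0
G(3) = mex{} = 0
G(4) = mex{} = 0
G(5) = mex{} = 0
G(6) = mex{} = 0
G(7) = mex{0} = 1
G(8) = mex{0} = 1
G(9) = mex{0,0} = 1
G(10) = mex{0,0} = 1
G(11) = mex{0,0,0} = 1
G(12) = mex{0,0,0} = 1
G(13) = mex{0,0,0} = 1
G(14) = mex{1,0,0} = 2
G(15) = mex{1,0,0} = 2
G(16) = mex{1,1,0} = 2
G(17) = mex{1,1,0} = 2
G(18) = mex{1,1,1} = 0
G(19) = mex{1,1,1} = 0
G(20) = mex{1,1,1} = 0
G(21) = mex{2,1,1} = 0
G(22) = mex{2,1,1} = 0
G(23) = mex{2,2,1} = 0
G(24) = mex{2,2,1} = 0
G(25) = mex{0,2,2} = 1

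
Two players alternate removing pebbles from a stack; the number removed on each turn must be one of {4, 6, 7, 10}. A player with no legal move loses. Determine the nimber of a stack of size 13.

3

n :  0  1  2  3  4  5  6  7  8  9 10 11 12 13
G :  0  0  0  0  1  1  1  1  2  2  2  2  3  3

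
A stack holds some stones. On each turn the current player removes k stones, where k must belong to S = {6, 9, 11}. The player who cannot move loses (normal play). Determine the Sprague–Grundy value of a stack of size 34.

0

n :  0  1  2  3  4  5  6  7  8  9 10 11 12 13 14 15 16 17 18 19 20 21 22 23 24 25 26 27 28 29 30 31 32 33 34
G :  0  0  0  0  0  0  1  1  1  1  1  1  2  2  2  2  2  0  0  0  0  0  0  1  1  1  1  1  1  2  2  2  2  2  0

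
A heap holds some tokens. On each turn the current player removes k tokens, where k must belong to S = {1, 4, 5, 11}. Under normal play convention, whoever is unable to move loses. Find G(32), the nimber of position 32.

0

n :  0  1  2  3  4  5  6  7  8  9 10 11 12 13 14 15 16 17 18 19 20 21 22 23 24 25 26 27 28 29 30 31 32
G :  0  1  0  1  2  3  2  3  0  1  0  1  2  3  2  3  0  1  0  1  2  3  2  3  0  1  0  1  2  3  2  3  0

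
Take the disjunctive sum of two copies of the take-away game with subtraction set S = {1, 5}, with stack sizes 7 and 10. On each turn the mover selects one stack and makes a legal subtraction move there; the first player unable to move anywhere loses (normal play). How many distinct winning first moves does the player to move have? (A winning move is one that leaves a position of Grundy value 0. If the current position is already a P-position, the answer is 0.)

4

All stacks use S = {1, 5}:
G(0) = 0
G(1) = mex{0} = 1
G(2) = mex{1} = 0
G(3) = mex{0} = 1
G(4) = mex{1} = 0
G(5) = mex{0,0} = 1
G(6) = mex{1,1} = 0
G(7) = mex{0,0} = 1
G(8) = mex{1,1} = 0
G(9) = mex{0,0} = 1
G(10) = mex{1,1} = 0
Stack A: G(7) = 1.
Stack B: G(10) = 0.
Combined Grundy value = 1 ⊕ 0 = 1.
A winning move leaves total XOR = 0, i.e. changes one component's Grundy value g to g ⊕ X where X is the current total.
Stack A: need g' = 1⊕1 = 0. Options: 7−1→G=0, 7−5→G=0. Hits: 2.
Stack B: need g' = 0⊕1 = 1. Options: 10−1→G=1, 10−5→G=1. Hits: 2.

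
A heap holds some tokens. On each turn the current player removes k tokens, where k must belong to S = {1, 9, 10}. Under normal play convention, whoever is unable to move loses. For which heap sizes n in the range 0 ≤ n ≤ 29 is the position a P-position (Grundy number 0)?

0, 2, 4, 6, 8, 19, 21, 23, 25, 27

G(0) = 0
G(1) = mex{0} = 1
G(2) = mex{1} = 0
G(3) = mex{0} = 1
G(4) = mex{1} = 0
G(5) = mex{0} = 1
G(6) = mex{1} = 0
G(7) = mex{0} = 1
G(8) = mex{1} = 0
G(9) = mex{0,0} = 1
G(10) = mex{1,1,0} = 2
G(11) = mex{2,0,1} = 3
G(12) = mex{3,1,0} = 2
G(13) = mex{2,0,1} = 3
G(14) = mex{3,1,0} = 2
G(15) = mex{2,0,1} = 3
G(16) = mex{3,1,0} = 2
G(17) = mex{2,0,1} = 3
G(18) = mex{3,1,0} = 2
G(19) = mex{2,2,1} = 0
G(20) = mex{0,3,2} = 1
G(21) = mex{1,2,3} = 0
G(22) = mex{0,3,2} = 1
G(23) = mex{1,2,3} = 0
G(24) = mex{0,3,2} = 1
G(25) = mex{1,2,3} = 0
G(26) = mex{0,3,2} = 1
G(27) = mex{1,2,3} = 0
G(28) = mex{0,0,2} = 1
G(29) = mex{1,1,0} = 2
P-positions are exactly the n with G(n) = 0.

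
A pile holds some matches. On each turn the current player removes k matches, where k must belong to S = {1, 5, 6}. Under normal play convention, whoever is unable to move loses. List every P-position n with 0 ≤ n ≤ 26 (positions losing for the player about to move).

G(0) = 0
G(1) = mex{0} = 1
G(2) = mex{1} = 0
G(3) = mex{0} = 1
G(4) = mex{1} = 0
G(5) = mex{0,0} = 1
G(6) = mex{1,1,0} = 2
G(7) = mex{2,0,1} = 3
G(8) = mex{3,1,0} = 2
G(9) = mex{2,0,1} = 3
G(10) = mex{3,1,0} = 2
G(11) = mex{2,2,1} = 0
G(12) = mex{0,3,2} = 1
G(13) = mex{1,2,3} = 0
G(14) = mex{0,3,2} = 1
G(15) = mex{1,2,3} = 0
G(16) = mex{0,0,2} = 1
G(17) = mex{1,1,0} = 2
G(18) = mex{2,0,1} = 3
G(19) = mex{3,1,0} = 2
G(20) = mex{2,0,1} = 3
G(21) = mex{3,1,0} = 2
G(22) = mex{2,2,1} = 0
G(23) = mex{0,3,2} = 1
G(24) = mex{1,2,3} = 0
G(25) = mex{0,3,2} = 1
G(26) = mex{1,2,3} = 0
P-positions are exactly the n with G(n) = 0.

0, 2, 4, 11, 13, 15, 22, 24, 26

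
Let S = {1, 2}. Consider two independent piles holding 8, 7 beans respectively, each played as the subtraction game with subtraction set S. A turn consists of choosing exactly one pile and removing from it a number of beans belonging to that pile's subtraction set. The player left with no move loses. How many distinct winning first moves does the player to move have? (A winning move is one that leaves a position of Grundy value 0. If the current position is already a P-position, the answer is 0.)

All piles use S = {1, 2}:
G(0) = 0
G(1) = mex{0} = 1
G(2) = mex{1,0} = 2
G(3) = mex{2,1} = 0
G(4) = mex{0,2} = 1
G(5) = mex{1,0} = 2
G(6) = mex{2,1} = 0
G(7) = mex{0,2} = 1
G(8) = mex{1,0} = 2
Pile A: G(8) = 2.
Pile B: G(7) = 1.
Combined Grundy value = 2 ⊕ 1 = 3.
A winning move leaves total XOR = 0, i.e. changes one component's Grundy value g to g ⊕ X where X is the current total.
Pile A: need g' = 2⊕3 = 1. Options: 8−1→G=1, 8−2→G=0. Hits: 1.
Pile B: need g' = 1⊕3 = 2. Options: 7−1→G=0, 7−2→G=2. Hits: 1.

2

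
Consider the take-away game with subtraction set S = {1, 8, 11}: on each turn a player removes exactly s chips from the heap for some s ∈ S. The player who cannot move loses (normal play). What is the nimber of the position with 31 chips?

n :  0  1  2  3  4  5  6  7  8  9 10 11 12 13 14 15 16 17 18 19 20 21 22 23 24 25 26 27 28 29 30 31
G :  0  1  0  1  0  1  0  1  2  0  1  2  3  2  3  2  0  1  0  1  2  0  1  0  1  0  1  2  0  1  0  1

1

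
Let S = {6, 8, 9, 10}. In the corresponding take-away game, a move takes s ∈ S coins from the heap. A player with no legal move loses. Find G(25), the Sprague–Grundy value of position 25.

G(0) = 0
G(1) = mex{} = 0
G(2) = mex{} = 0
G(3) = mex{} = 0
G(4) = mex{} = 0
G(5) = mex{} = 0
G(6) = mex{0} = 1
G(7) = mex{0} = 1
G(8) = mex{0,0} = 1
G(9) = mex{0,0,0} = 1
G(10) = mex{0,0,0,0} = 1
G(11) = mex{0,0,0,0} = 1
G(12) = mex{1,0,0,0} = 2
G(13) = mex{1,0,0,0} = 2
G(14) = mex{1,1,0,0} = 2
G(15) = mex{1,1,1,0} = 2
G(16) = mex{1,1,1,1} = 0
G(17) = mex{1,1,1,1} = 0
G(18) = mex{2,1,1,1} = 0
G(19) = mex{2,1,1,1} = 0
G(20) = mex{2,2,1,1} = 0
G(21) = mex{2,2,2,1} = 0
G(22) = mex{0,2,2,2} = 1
G(23) = mex{0,2,2,2} = 1
G(24) = mex{0,0,2,2} = 1
G(25) = mex{0,0,0,2} = 1

1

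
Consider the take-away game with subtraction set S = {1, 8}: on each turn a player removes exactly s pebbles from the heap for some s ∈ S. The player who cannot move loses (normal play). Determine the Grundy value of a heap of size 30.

1

G(0) = 0
G(1) = mex{0} = 1
G(2) = mex{1} = 0
G(3) = mex{0} = 1
G(4) = mex{1} = 0
G(5) = mex{0} = 1
G(6) = mex{1} = 0
G(7) = mex{0} = 1
G(8) = mex{1,0} = 2
G(9) = mex{2,1} = 0
G(10) = mex{0,0} = 1
G(11) = mex{1,1} = 0
G(12) = mex{0,0} = 1
G(13) = mex{1,1} = 0
G(14) = mex{0,0} = 1
G(15) = mex{1,1} = 0
G(16) = mex{0,2} = 1
G(17) = mex{1,0} = 2
G(18) = mex{2,1} = 0
G(19) = mex{0,0} = 1
G(20) = mex{1,1} = 0
G(21) = mex{0,0} = 1
G(22) = mex{1,1} = 0
G(23) = mex{0,0} = 1
G(24) = mex{1,1} = 0
G(25) = mex{0,2} = 1
G(26) = mex{1,0} = 2
G(27) = mex{2,1} = 0
G(28) = mex{0,0} = 1
G(29) = mex{1,1} = 0
G(30) = mex{0,0} = 1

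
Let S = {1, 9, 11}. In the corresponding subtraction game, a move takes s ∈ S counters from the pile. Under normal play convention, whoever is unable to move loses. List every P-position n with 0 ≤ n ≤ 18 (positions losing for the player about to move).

G(0) = 0
G(1) = mex{0} = 1
G(2) = mex{1} = 0
G(3) = mex{0} = 1
G(4) = mex{1} = 0
G(5) = mex{0} = 1
G(6) = mex{1} = 0
G(7) = mex{0} = 1
G(8) = mex{1} = 0
G(9) = mex{0,0} = 1
G(10) = mex{1,1} = 0
G(11) = mex{0,0,0} = 1
G(12) = mex{1,1,1} = 0
G(13) = mex{0,0,0} = 1
G(14) = mex{1,1,1} = 0
G(15) = mex{0,0,0} = 1
G(16) = mex{1,1,1} = 0
G(17) = mex{0,0,0} = 1
G(18) = mex{1,1,1} = 0
P-positions are exactly the n with G(n) = 0.

0, 2, 4, 6, 8, 10, 12, 14, 16, 18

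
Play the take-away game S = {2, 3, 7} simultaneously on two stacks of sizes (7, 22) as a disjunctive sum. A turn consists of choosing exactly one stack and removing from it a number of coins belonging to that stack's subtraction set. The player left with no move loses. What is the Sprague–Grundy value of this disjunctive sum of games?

0

All stacks use S = {2, 3, 7}:
G(0) = 0
G(1) = mex{} = 0
G(2) = mex{0} = 1
G(3) = mex{0,0} = 1
G(4) = mex{1,0} = 2
G(5) = mex{1,1} = 0
G(6) = mex{2,1} = 0
G(7) = mex{0,2,0} = 1
G(8) = mex{0,0,0} = 1
G(9) = mex{1,0,1} = 2
G(10) = mex{1,1,1} = 0
G(11) = mex{2,1,2} = 0
G(12) = mex{0,2,0} = 1
G(13) = mex{0,0,0} = 1
G(14) = mex{1,0,1} = 2
G(15) = mex{1,1,1} = 0
G(16) = mex{2,1,2} = 0
G(17) = mex{0,2,0} = 1
G(18) = mex{0,0,0} = 1
G(19) = mex{1,0,1} = 2
G(20) = mex{1,1,1} = 0
G(21) = mex{2,1,2} = 0
G(22) = mex{0,2,0} = 1
Stack A: G(7) = 1.
Stack B: G(22) = 1.
Combined Grundy value = 1 ⊕ 1 = 0.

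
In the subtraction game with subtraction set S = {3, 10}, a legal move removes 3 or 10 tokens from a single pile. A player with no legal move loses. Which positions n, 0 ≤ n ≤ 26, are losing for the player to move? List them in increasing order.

G(0) = 0
G(1) = mex{} = 0
G(2) = mex{} = 0
G(3) = mex{0} = 1
G(4) = mex{0} = 1
G(5) = mex{0} = 1
G(6) = mex{1} = 0
G(7) = mex{1} = 0
G(8) = mex{1} = 0
G(9) = mex{0} = 1
G(10) = mex{0,0} = 1
G(11) = mex{0,0} = 1
G(12) = mex{1,0} = 2
G(13) = mex{1,1} = 0
G(14) = mex{1,1} = 0
G(15) = mex{2,1} = 0
G(16) = mex{0,0} = 1
G(17) = mex{0,0} = 1
G(18) = mex{0,0} = 1
G(19) = mex{1,1} = 0
G(20) = mex{1,1} = 0
G(21) = mex{1,1} = 0
G(22) = mex{0,2} = 1
G(23) = mex{0,0} = 1
G(24) = mex{0,0} = 1
G(25) = mex{1,0} = 2
G(26) = mex{1,1} = 0
P-positions are exactly the n with G(n) = 0.

0, 1, 2, 6, 7, 8, 13, 14, 15, 19, 20, 21, 26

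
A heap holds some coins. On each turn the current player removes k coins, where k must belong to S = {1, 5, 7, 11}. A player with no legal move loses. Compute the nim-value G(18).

n :  0  1  2  3  4  5  6  7  8  9 10 11 12 13 14 15 16 17 18
G :  0  1  0  1  0  1  0  1  0  1  0  1  0  1  0  1  0  1  0

0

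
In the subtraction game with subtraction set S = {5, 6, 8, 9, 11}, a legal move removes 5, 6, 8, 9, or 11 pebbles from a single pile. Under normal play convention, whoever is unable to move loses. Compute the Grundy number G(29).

n :  0  1  2  3  4  5  6  7  8  9 10 11 12 13 14 15 16 17 18 19 20 21 22 23 24 25 26 27 28 29
G :  0  0  0  0  0  1  1  1  1  1  2  2  2  2  2  3  0  0  0  0  0  1  1  1  1  1  2  2  2  2

2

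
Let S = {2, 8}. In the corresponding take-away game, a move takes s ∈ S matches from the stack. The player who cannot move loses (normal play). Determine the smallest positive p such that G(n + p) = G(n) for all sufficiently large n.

10

G(0) = 0
G(1) = mex{} = 0
G(2) = mex{0} = 1
G(3) = mex{0} = 1
G(4) = mex{1} = 0
G(5) = mex{1} = 0
G(6) = mex{0} = 1
G(7) = mex{0} = 1
G(8) = mex{1,0} = 2
G(9) = mex{1,0} = 2
G(10) = mex{2,1} = 0
G(11) = mex{2,1} = 0
G(12) = mex{0,0} = 1
G(13) = mex{0,0} = 1
G(14) = mex{1,1} = 0
G(15) = mex{1,1} = 0
G(16) = mex{0,2} = 1
G(17) = mex{0,2} = 1
G(18) = mex{1,0} = 2
G(19) = mex{1,0} = 2
G(20) = mex{2,1} = 0
G(21) = mex{2,1} = 0
G(n+10) = G(n) holds for n = 0,…,7 (a full window of length max(S) = 8), so the sequence is purely periodic with period 10.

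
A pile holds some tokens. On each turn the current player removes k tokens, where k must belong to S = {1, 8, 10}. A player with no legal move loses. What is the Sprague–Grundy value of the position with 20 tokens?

0

G(0) = 0
G(1) = mex{0} = 1
G(2) = mex{1} = 0
G(3) = mex{0} = 1
G(4) = mex{1} = 0
G(5) = mex{0} = 1
G(6) = mex{1} = 0
G(7) = mex{0} = 1
G(8) = mex{1,0} = 2
G(9) = mex{2,1} = 0
G(10) = mex{0,0,0} = 1
G(11) = mex{1,1,1} = 0
G(12) = mex{0,0,0} = 1
G(13) = mex{1,1,1} = 0
G(14) = mex{0,0,0} = 1
G(15) = mex{1,1,1} = 0
G(16) = mex{0,2,0} = 1
G(17) = mex{1,0,1} = 2
G(18) = mex{2,1,2} = 0
G(19) = mex{0,0,0} = 1
G(20) = mex{1,1,1} = 0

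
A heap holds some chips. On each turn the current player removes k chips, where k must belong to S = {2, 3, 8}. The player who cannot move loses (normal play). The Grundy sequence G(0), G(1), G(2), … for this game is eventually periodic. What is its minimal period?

n :  0  1  2  3  4  5  6  7  8  9 10 11 12 13 14
G :  0  0  1  1  2  0  0  1  1  2  0  0  1  1  2
G(n+5) = G(n) holds for n = 0,…,7 (a full window of length max(S) = 8), so the sequence is purely periodic with period 5.

5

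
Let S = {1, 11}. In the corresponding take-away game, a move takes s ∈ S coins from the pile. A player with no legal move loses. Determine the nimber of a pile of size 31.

1

n :  0  1  2  3  4  5  6  7  8  9 10 11 12 13 14 15 16 17 18 19 20 21 22 23 24 25 26 27 28 29 30 31
G :  0  1  0  1  0  1  0  1  0  1  0  1  0  1  0  1  0  1  0  1  0  1  0  1  0  1  0  1  0  1  0  1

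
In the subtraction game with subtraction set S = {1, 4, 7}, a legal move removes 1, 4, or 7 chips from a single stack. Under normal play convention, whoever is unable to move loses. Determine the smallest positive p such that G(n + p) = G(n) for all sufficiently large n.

8

G(0) = 0
G(1) = mex{0} = 1
G(2) = mex{1} = 0
G(3) = mex{0} = 1
G(4) = mex{1,0} = 2
G(5) = mex{2,1} = 0
G(6) = mex{0,0} = 1
G(7) = mex{1,1,0} = 2
G(8) = mex{2,2,1} = 0
G(9) = mex{0,0,0} = 1
G(10) = mex{1,1,1} = 0
G(11) = mex{0,2,2} = 1
G(12) = mex{1,0,0} = 2
G(13) = mex{2,1,1} = 0
G(14) = mex{0,0,2} = 1
G(15) = mex{1,1,0} = 2
G(16) = mex{2,2,1} = 0
G(17) = mex{0,0,0} = 1
G(n+8) = G(n) holds for n = 0,…,6 (a full window of length max(S) = 7), so the sequence is purely periodic with period 8.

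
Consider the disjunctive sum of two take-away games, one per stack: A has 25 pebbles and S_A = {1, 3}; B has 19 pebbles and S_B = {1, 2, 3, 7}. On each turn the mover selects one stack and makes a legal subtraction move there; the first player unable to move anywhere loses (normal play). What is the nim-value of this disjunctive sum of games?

2

Stack A, S = {1, 3}:
n :  0  1  2  3  4  5  6  7  8  9 10 11 12 13 14 15 16 17 18 19 20 21 22 23 24 25
G :  0  1  0  1  0  1  0  1  0  1  0  1  0  1  0  1  0  1  0  1  0  1  0  1  0  1
G_A(25) = 1.
Stack B, S = {1, 2, 3, 7}:
n :  0  1  2  3  4  5  6  7  8  9 10 11 12 13 14 15 16 17 18 19
G :  0  1  2  3  0  1  2  3  0  1  2  3  0  1  2  3  0  1  2  3
G_B(19) = 3.
Combined Grundy value = 1 ⊕ 3 = 2.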